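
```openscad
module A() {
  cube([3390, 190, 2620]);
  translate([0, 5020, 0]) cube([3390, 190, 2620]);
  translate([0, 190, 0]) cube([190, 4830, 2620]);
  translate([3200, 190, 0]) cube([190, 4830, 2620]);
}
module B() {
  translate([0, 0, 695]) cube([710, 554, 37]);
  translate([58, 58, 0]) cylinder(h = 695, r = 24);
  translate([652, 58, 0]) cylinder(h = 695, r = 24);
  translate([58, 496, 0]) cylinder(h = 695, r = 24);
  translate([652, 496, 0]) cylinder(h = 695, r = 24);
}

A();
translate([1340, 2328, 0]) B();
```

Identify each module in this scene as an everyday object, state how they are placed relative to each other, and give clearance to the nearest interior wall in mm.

A is a house frame. B is a table. The table sits inside the house frame, centred. The clearance to the nearest interior wall is 1150 mm.

Clearances: x = 1150, y = 2138; minimum 1150 mm.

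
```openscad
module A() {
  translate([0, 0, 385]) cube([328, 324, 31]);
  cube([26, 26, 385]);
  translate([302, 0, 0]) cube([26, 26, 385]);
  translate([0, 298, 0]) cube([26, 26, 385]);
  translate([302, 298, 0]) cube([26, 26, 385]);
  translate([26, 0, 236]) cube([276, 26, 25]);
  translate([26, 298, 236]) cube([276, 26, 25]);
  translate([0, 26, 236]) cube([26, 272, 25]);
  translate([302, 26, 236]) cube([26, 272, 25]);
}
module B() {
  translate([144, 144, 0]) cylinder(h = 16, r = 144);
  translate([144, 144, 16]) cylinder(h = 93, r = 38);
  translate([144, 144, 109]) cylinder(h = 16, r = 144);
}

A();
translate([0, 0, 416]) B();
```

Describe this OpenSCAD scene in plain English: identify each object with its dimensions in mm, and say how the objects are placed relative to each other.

A is a simple wooden stool: a rectangular seat 328 mm (x) by 324 mm (y), 31 mm thick, top face at z = 416 mm, on four square legs, each 26×26 mm in cross-section. The legs rest on z = 0, each flush with a corner of the seat. Four stretchers, 26 mm wide and 25 mm tall, connect adjacent legs with their undersides at z = 236 mm, each running between the inner faces of the legs it joins and aligned with the legs' outer faces on the other axis.

B is a spool: two coaxial disc flanges of radius 144 mm and thickness 16 mm, joined by a core cylinder of radius 38 mm and height 93 mm. The lower flange rests on z = 0 and the three cylinders share a vertical axis.

The spool is on top of the stool.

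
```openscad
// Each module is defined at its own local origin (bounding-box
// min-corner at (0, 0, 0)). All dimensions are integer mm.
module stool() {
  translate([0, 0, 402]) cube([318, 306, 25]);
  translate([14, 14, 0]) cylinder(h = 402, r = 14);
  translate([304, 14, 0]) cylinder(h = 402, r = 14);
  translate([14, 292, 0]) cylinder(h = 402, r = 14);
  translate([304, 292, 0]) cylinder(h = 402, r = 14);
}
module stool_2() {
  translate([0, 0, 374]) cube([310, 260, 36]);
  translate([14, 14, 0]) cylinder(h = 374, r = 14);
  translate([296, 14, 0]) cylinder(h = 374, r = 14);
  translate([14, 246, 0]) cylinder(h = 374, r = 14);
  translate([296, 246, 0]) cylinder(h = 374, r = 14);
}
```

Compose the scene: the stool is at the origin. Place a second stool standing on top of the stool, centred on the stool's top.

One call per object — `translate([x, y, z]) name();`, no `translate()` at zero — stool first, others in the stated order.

stool();
translate([4, 23, 427]) stool_2();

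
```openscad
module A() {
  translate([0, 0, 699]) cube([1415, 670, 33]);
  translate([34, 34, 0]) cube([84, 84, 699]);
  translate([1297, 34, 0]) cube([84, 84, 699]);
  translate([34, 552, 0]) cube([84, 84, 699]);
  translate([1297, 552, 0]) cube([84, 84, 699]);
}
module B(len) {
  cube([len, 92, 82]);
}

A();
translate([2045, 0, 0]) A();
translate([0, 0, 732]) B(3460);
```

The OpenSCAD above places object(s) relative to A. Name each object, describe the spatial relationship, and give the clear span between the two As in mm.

A is a table. B is a beam. A beam spans the tops of two tables. The clear span between the two tables is 630 mm.

Second table starts at x = 2045; first ends at x = 1415; clear span = 2045 − 1415 = 630 mm.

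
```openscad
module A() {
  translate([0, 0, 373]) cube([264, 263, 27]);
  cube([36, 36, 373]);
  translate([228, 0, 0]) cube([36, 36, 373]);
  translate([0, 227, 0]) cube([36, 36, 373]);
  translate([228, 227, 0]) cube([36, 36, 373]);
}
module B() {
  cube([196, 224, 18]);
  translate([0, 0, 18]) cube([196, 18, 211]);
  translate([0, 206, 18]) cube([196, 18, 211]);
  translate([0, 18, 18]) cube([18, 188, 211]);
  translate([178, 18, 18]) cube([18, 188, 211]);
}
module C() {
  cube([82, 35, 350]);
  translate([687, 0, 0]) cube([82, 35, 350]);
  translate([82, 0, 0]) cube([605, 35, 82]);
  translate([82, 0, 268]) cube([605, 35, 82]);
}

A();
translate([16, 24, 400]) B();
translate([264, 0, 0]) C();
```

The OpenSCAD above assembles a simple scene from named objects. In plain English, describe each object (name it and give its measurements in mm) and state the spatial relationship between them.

A is a four-legged stool. The seat is a 264×263×27 mm slab whose top surface is at z = 400 mm; four square legs, each 36×36 mm in cross-section, run from the floor (z = 0) to the underside of the seat, each flush with a corner of the seat.

B is an open storage box with external size 196×224×229 mm and wall thickness 18 mm (the base is also 18 mm thick). The base covers the whole footprint; the four walls stand on the base, with the y-facing walls full-width and the x-facing walls fitting between their inner faces.

C is a picture frame with a 605×186 mm rectangular opening (x by z) and a uniform 82 mm border on every side. Frame depth is 35 mm along y. It is built from two vertical stiles running the full outside height and two horizontal rails spanning the gap between the stiles.

The open box is on top of the stool. The picture frame is against the stool's +x side, with their −y faces flush.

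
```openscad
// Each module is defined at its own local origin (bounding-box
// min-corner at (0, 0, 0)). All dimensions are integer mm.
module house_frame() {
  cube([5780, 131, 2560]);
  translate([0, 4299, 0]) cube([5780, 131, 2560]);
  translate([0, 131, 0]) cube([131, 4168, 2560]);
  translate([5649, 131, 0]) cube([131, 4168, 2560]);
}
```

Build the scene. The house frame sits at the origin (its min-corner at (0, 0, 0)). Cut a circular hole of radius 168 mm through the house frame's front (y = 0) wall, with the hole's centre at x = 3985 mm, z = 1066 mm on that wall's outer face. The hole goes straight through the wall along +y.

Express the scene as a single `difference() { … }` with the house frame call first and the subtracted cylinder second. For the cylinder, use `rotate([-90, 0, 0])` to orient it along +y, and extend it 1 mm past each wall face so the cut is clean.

difference() {
  house_frame();
  translate([3985, -1, 1066]) rotate([-90, 0, 0]) cylinder(h = 133, r = 168);
}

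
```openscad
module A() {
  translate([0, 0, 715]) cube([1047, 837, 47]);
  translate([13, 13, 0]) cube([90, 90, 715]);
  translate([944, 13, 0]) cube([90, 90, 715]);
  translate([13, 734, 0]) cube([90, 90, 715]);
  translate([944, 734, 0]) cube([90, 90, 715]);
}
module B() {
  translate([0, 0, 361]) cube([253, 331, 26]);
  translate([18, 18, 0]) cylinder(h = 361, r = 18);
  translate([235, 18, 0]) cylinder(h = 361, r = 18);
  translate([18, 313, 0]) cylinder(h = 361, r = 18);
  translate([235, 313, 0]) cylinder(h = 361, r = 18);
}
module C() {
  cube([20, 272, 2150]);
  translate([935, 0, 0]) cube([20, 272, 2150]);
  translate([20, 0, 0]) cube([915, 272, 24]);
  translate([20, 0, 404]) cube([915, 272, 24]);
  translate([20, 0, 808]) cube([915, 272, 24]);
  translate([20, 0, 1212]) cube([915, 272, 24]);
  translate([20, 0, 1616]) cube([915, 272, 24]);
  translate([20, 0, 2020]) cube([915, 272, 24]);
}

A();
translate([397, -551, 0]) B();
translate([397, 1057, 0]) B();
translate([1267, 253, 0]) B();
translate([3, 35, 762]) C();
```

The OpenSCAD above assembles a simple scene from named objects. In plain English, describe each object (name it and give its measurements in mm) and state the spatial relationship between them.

A is a table: top 1047 mm (x) × 837 mm (y), 47 mm thick, upper face at z = 762 mm, on four 90×90 mm square legs, each inset 13 mm from the nearest pair of top edges, running from z = 0 to the bottom of the top.

B is a simple wooden stool: a rectangular seat 253 mm (x) by 331 mm (y), 26 mm thick, top face at z = 387 mm, on four round legs, each 36 mm in diameter. The legs rest on z = 0, each leg's axis is inset half a diameter from the nearest pair of seat edges (so the leg's bounding box is flush with the corner).

C is an open bookshelf. Two side panels, each 20 mm thick, 272 mm deep and 2150 mm tall, stand 955 mm apart (outside-to-outside). Between them sit 6 shelves, each 24 mm thick and 272 mm deep, spanning the full gap between the sides. The bottom shelf rests on the floor (its underside at z = 0) and the clear gap between one shelf's top and the next shelf's underside is 380 mm.

Three stools sit around the table at the −y, +y, +x sides. The bookshelf is on top of the table.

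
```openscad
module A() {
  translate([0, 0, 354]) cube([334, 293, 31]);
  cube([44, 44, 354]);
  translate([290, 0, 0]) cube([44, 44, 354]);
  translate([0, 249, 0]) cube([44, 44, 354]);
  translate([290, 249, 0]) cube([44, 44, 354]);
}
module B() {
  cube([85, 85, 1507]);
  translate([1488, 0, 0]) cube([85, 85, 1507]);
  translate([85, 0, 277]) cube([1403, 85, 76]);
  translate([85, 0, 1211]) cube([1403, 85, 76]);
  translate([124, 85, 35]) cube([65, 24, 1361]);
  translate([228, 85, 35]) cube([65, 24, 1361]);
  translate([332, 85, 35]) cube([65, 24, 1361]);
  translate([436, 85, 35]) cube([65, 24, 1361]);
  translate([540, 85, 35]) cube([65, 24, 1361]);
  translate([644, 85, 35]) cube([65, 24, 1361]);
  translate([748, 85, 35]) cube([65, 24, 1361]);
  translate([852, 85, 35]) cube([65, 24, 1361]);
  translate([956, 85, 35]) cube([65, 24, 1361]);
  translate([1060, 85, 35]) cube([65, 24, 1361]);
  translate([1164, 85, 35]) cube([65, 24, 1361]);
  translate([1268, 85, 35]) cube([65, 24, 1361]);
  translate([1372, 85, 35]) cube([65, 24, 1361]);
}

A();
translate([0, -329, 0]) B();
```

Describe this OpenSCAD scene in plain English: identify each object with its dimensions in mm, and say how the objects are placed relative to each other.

A is a four-legged stool. The seat is a 334×293×31 mm slab whose top surface is at z = 385 mm; four square legs, each 44×44 mm in cross-section, run from the floor (z = 0) to the underside of the seat, each flush with a corner of the seat.

B is a fence section. Two 85×85 mm posts, 1507 mm tall, stand on the floor with a clear span of 1403 mm between their inner faces. Two horizontal rails of 85×76 mm section span the gap between the posts with their undersides at z = 277 mm and z = 1211 mm, flush with the posts' −y face. 13 pickets, each 65 mm wide, 24 mm thick and 1361 mm tall, are fixed to the +y face of the rails with their bottoms at z = 35 mm, evenly spaced across the span with equal gaps (rounded down to the nearest mm) at the −x end and between each pair — any rounding remainder accumulates at the +x end.

The fence section is on the floor beside the stool on its −y side.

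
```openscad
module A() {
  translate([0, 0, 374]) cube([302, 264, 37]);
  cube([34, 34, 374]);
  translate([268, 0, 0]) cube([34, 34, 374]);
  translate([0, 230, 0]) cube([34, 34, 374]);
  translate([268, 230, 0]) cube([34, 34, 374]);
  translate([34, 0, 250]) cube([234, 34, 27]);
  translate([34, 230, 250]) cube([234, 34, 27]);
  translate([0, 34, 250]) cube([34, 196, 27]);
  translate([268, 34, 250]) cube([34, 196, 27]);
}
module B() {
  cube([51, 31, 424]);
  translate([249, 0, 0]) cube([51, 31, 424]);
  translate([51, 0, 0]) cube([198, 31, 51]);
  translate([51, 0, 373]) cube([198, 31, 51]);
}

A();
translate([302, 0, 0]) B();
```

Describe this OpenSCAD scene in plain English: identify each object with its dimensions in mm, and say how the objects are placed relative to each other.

A is a simple wooden stool: a rectangular seat 302 mm (x) by 264 mm (y), 37 mm thick, top face at z = 411 mm, on four square legs, each 34×34 mm in cross-section. The legs rest on z = 0, each flush with a corner of the seat. Four stretchers, 34 mm wide and 27 mm tall, connect adjacent legs with their undersides at z = 250 mm, each running between the inner faces of the legs it joins and aligned with the legs' outer faces on the other axis.

B is a rectangular picture frame lying in the x–z plane (depth along y). The opening is 198 mm wide (x) by 322 mm tall (z), surrounded by a border 51 mm wide on all four sides. The frame is 31 mm deep and is made of two full-height vertical stiles with two horizontal rails fitted between them.

The picture frame is against the stool's +x side, with their −y faces flush.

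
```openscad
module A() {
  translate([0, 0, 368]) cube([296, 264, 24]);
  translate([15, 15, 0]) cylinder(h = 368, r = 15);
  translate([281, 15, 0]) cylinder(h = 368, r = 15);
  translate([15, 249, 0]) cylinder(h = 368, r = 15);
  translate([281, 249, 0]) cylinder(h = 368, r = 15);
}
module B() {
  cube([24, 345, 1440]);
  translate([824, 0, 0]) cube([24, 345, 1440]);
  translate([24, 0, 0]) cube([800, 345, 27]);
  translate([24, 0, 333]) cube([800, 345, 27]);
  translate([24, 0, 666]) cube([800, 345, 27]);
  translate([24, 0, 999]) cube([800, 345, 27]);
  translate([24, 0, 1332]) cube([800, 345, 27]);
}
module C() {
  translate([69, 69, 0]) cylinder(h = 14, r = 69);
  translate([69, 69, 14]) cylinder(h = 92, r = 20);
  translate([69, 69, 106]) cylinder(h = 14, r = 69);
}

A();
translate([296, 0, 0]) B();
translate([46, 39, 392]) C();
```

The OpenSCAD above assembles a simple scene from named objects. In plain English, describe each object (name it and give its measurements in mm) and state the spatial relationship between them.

A is a simple wooden stool: a rectangular seat 296 mm (x) by 264 mm (y), 24 mm thick, top face at z = 392 mm, on four round legs, each 30 mm in diameter. The legs rest on z = 0, each leg's axis is inset half a diameter from the nearest pair of seat edges (so the leg's bounding box is flush with the corner).

B is a bookshelf 848 mm wide overall, 345 mm deep and 1440 mm tall. The two sides are 24 mm thick vertical panels. 5 horizontal shelves of 27 mm thickness span between the inner faces of the sides; the lowest shelf sits on the floor and shelves are stacked with a clear vertical gap of 306 mm between each pair.

C is a spool: two coaxial disc flanges of radius 69 mm and thickness 14 mm, joined by a core cylinder of radius 20 mm and height 92 mm. The lower flange rests on z = 0 and the three cylinders share a vertical axis.

The bookshelf is against the stool's +x side, with their −y faces flush. The spool is on top of the stool.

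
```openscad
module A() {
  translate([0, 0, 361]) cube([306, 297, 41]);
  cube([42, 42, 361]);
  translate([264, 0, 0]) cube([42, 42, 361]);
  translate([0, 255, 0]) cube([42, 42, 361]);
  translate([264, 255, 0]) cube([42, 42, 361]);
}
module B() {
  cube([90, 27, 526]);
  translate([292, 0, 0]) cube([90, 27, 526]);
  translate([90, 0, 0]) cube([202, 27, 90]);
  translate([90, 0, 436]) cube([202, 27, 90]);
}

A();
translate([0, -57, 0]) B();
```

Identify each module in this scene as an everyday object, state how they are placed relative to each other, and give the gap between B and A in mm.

A is a stool. B is a picture frame. The picture frame is on the floor beside the stool on its −y side. The gap between the picture frame and the stool is 30 mm.

The picture frame's nearest face is 30 mm from the stool's −y face.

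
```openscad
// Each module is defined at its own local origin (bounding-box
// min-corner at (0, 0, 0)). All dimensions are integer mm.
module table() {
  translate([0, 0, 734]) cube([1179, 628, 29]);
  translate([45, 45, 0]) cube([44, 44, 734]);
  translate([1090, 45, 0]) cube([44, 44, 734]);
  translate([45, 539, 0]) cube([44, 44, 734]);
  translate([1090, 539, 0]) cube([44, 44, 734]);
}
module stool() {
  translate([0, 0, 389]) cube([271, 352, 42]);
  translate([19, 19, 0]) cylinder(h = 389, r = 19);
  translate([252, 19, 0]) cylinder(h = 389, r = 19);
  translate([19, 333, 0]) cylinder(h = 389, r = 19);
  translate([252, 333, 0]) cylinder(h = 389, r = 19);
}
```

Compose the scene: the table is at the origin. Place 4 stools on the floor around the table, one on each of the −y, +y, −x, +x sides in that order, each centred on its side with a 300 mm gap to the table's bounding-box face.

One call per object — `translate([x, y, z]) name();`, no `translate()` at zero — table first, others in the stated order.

table();
translate([454, -652, 0]) stool();
translate([454, 928, 0]) stool();
translate([-571, 138, 0]) stool();
translate([1479, 138, 0]) stool();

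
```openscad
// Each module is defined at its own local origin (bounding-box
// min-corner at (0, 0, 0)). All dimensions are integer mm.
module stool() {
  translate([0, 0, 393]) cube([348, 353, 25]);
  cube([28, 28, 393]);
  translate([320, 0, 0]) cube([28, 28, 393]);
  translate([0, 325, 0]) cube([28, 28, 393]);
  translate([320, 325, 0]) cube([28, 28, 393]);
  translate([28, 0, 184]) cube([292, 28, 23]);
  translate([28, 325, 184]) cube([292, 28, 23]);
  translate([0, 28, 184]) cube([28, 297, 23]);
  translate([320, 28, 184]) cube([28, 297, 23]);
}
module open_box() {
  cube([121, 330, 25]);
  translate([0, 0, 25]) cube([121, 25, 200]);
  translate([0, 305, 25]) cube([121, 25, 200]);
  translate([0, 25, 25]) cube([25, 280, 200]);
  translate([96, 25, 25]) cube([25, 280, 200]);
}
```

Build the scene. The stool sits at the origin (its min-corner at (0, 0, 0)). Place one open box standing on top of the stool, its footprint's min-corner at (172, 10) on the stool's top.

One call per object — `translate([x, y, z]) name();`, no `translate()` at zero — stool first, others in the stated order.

stool();
translate([172, 10, 418]) open_box();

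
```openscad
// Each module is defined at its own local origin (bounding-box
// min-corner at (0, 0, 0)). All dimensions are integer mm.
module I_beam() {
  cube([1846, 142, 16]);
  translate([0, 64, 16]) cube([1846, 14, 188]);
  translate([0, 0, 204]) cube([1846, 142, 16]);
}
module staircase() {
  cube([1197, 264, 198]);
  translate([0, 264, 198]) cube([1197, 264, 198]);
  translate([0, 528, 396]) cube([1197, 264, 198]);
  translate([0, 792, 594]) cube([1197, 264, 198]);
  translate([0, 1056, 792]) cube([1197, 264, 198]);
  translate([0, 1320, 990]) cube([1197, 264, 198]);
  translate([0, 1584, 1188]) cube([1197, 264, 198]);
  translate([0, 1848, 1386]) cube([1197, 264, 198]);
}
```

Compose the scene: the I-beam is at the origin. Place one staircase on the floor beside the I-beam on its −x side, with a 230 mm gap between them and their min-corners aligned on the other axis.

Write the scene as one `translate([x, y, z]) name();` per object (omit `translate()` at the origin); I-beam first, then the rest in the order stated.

I_beam();
translate([-1427, 0, 0]) staircase();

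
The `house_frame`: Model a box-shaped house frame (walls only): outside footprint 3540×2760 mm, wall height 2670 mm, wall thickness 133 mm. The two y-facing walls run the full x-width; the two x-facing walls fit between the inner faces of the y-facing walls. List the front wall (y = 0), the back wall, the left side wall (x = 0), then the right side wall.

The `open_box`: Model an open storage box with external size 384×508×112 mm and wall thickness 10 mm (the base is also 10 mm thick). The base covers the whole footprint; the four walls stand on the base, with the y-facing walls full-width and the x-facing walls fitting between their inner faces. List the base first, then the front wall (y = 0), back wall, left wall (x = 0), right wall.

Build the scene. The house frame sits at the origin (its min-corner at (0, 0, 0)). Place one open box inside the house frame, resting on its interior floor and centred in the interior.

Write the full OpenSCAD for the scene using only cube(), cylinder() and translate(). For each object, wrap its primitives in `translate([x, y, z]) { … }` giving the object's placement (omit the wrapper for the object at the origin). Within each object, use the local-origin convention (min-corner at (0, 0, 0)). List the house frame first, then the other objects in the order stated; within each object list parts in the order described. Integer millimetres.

cube([3540, 133, 2670]);
translate([0, 2627, 0]) cube([3540, 133, 2670]);
translate([0, 133, 0]) cube([133, 2494, 2670]);
translate([3407, 133, 0]) cube([133, 2494, 2670]);
translate([1578, 1126, 0]) {
  cube([384, 508, 10]);
  translate([0, 0, 10]) cube([384, 10, 102]);
  translate([0, 498, 10]) cube([384, 10, 102]);
  translate([0, 10, 10]) cube([10, 488, 102]);
  translate([374, 10, 10]) cube([10, 488, 102]);
}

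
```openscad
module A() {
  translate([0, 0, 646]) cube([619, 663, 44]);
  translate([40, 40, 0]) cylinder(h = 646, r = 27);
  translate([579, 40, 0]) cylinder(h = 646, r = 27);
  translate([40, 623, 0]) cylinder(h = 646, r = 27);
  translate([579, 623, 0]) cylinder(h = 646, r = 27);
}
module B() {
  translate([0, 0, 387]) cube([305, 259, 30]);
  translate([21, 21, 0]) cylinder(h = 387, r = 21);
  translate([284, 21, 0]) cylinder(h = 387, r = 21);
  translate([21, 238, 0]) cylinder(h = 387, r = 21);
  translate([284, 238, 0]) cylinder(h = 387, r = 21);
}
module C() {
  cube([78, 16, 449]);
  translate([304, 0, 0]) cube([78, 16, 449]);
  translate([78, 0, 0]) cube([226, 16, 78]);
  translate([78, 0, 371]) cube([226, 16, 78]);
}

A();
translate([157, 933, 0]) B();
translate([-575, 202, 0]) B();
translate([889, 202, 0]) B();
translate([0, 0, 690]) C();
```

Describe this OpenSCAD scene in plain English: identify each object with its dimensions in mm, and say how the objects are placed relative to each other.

A is a rectangular dining table. The top is 619×663×44 mm with its upper surface at z = 690 mm. It stands on four round legs of 54 mm diameter, each leg's bounding box inset 13 mm from the nearest pair of top edges, running from the floor to the underside of the top.

B is a four-legged stool. The seat is a 305×259×30 mm slab whose top surface is at z = 417 mm; four round legs, each 42 mm in diameter, run from the floor (z = 0) to the underside of the seat, each leg's axis is inset half a diameter from the nearest pair of seat edges (so the leg's bounding box is flush with the corner).

C is a rectangular picture frame lying in the x–z plane (depth along y). The opening is 226 mm wide (x) by 293 mm tall (z), surrounded by a border 78 mm wide on all four sides. The frame is 16 mm deep and is made of two full-height vertical stiles with two horizontal rails fitted between them.

Three stools sit around the table at the +y, −x, +x sides. The picture frame is on top of the table.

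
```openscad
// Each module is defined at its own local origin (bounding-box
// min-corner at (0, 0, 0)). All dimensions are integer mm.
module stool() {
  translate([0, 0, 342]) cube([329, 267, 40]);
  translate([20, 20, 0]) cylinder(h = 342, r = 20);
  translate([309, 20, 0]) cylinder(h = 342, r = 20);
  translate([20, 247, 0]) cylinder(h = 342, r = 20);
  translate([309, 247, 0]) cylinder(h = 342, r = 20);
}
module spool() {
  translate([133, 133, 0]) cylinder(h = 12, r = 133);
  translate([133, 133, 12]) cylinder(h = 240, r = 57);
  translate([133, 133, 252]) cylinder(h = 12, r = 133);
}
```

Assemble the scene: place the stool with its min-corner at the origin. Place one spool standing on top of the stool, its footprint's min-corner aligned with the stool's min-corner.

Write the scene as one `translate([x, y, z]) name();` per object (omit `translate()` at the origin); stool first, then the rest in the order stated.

stool();
translate([0, 0, 382]) spool();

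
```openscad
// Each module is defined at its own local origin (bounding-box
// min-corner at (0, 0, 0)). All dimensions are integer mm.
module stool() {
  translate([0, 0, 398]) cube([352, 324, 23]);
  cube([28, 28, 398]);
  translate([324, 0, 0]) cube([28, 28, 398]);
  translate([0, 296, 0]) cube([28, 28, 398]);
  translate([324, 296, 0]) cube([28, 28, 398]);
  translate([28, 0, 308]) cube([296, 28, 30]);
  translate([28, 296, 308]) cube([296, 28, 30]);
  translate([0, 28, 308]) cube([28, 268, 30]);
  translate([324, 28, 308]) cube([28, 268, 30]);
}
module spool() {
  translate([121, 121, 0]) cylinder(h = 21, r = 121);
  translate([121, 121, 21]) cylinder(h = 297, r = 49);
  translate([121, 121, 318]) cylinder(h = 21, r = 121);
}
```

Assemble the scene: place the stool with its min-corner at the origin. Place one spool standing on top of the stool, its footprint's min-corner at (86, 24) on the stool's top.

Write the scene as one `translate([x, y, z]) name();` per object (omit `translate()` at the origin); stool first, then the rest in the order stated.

stool();
translate([86, 24, 421]) spool();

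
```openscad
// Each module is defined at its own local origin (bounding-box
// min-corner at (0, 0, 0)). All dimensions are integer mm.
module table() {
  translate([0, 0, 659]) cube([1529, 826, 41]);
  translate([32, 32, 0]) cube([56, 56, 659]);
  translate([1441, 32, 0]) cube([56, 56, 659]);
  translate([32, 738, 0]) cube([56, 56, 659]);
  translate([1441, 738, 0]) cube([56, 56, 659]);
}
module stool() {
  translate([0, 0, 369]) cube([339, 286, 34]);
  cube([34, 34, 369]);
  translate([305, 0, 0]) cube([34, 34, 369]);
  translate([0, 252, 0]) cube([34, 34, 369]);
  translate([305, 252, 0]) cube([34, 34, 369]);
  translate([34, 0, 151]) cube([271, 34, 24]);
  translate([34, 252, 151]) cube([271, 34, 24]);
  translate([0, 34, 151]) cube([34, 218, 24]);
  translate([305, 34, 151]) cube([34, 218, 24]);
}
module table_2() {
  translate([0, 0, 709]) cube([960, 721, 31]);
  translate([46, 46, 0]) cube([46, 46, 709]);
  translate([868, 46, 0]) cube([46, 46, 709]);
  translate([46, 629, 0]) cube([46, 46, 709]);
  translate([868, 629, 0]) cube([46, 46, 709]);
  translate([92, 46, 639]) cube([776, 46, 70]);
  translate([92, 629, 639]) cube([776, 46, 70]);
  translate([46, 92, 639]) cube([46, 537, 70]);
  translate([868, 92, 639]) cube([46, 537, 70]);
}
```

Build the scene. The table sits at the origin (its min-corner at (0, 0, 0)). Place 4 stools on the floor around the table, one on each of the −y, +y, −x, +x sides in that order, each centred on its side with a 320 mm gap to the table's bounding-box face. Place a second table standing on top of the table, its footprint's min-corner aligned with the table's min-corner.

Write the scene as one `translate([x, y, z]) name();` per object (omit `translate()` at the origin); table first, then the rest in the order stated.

table();
translate([595, -606, 0]) stool();
translate([595, 1146, 0]) stool();
translate([-659, 270, 0]) stool();
translate([1849, 270, 0]) stool();
translate([0, 0, 700]) table_2();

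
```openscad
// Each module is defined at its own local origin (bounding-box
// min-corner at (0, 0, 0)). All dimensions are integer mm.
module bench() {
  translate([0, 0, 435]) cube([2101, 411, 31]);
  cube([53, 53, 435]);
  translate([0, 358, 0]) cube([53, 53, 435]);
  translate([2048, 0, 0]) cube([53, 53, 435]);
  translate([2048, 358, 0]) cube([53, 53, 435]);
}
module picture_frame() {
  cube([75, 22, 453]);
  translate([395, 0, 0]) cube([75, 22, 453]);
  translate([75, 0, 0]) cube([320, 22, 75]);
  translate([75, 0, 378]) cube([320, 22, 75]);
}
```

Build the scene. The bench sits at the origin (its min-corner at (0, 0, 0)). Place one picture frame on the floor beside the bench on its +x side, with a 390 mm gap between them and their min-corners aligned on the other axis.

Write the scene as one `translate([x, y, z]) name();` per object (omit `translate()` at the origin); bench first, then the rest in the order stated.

bench();
translate([2491, 0, 0]) picture_frame();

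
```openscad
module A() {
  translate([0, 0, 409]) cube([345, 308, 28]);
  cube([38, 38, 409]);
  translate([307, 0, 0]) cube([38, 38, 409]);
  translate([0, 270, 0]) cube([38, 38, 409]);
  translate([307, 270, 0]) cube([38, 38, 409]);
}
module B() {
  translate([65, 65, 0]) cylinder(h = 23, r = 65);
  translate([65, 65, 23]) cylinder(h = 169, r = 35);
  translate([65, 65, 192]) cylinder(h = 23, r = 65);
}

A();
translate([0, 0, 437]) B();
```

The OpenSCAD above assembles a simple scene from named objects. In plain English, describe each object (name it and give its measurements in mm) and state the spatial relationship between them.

A is a four-legged stool. The seat is a 345×308×28 mm slab whose top surface is at z = 437 mm; four square legs, each 38×38 mm in cross-section, run from the floor (z = 0) to the underside of the seat, each flush with a corner of the seat.

B is a spool: two coaxial disc flanges of radius 65 mm and thickness 23 mm, joined by a core cylinder of radius 35 mm and height 169 mm. The lower flange rests on z = 0 and the three cylinders share a vertical axis.

The spool is on top of the stool.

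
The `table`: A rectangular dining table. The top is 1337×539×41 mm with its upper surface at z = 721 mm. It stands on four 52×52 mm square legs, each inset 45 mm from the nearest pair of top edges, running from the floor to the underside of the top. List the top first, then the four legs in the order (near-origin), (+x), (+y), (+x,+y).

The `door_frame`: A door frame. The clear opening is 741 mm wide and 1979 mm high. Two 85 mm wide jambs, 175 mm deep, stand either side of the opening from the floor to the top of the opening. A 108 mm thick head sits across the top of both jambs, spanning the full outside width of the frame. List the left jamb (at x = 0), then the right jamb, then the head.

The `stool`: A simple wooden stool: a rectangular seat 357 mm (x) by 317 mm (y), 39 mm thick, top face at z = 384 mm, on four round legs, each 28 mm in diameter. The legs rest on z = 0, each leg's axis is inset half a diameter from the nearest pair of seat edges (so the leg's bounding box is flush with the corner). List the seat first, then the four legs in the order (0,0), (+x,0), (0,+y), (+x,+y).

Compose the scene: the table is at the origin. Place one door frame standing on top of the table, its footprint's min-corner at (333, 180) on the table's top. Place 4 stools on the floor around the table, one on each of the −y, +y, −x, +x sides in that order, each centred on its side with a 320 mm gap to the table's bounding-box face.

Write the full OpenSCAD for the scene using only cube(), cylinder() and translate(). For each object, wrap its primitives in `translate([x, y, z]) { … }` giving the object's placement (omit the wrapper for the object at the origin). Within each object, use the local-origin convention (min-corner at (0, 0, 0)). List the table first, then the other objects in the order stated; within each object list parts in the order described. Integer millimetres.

translate([0, 0, 680]) cube([1337, 539, 41]);
translate([45, 45, 0]) cube([52, 52, 680]);
translate([1240, 45, 0]) cube([52, 52, 680]);
translate([45, 442, 0]) cube([52, 52, 680]);
translate([1240, 442, 0]) cube([52, 52, 680]);
translate([333, 180, 721]) {
  cube([85, 175, 1979]);
  translate([826, 0, 0]) cube([85, 175, 1979]);
  translate([0, 0, 1979]) cube([911, 175, 108]);
}
translate([490, -637, 0]) {
  translate([0, 0, 345]) cube([357, 317, 39]);
  translate([14, 14, 0]) cylinder(h = 345, r = 14);
  translate([343, 14, 0]) cylinder(h = 345, r = 14);
  translate([14, 303, 0]) cylinder(h = 345, r = 14);
  translate([343, 303, 0]) cylinder(h = 345, r = 14);
}
translate([490, 859, 0]) {
  translate([0, 0, 345]) cube([357, 317, 39]);
  translate([14, 14, 0]) cylinder(h = 345, r = 14);
  translate([343, 14, 0]) cylinder(h = 345, r = 14);
  translate([14, 303, 0]) cylinder(h = 345, r = 14);
  translate([343, 303, 0]) cylinder(h = 345, r = 14);
}
translate([-677, 111, 0]) {
  translate([0, 0, 345]) cube([357, 317, 39]);
  translate([14, 14, 0]) cylinder(h = 345, r = 14);
  translate([343, 14, 0]) cylinder(h = 345, r = 14);
  translate([14, 303, 0]) cylinder(h = 345, r = 14);
  translate([343, 303, 0]) cylinder(h = 345, r = 14);
}
translate([1657, 111, 0]) {
  translate([0, 0, 345]) cube([357, 317, 39]);
  translate([14, 14, 0]) cylinder(h = 345, r = 14);
  translate([343, 14, 0]) cylinder(h = 345, r = 14);
  translate([14, 303, 0]) cylinder(h = 345, r = 14);
  translate([343, 303, 0]) cylinder(h = 345, r = 14);
}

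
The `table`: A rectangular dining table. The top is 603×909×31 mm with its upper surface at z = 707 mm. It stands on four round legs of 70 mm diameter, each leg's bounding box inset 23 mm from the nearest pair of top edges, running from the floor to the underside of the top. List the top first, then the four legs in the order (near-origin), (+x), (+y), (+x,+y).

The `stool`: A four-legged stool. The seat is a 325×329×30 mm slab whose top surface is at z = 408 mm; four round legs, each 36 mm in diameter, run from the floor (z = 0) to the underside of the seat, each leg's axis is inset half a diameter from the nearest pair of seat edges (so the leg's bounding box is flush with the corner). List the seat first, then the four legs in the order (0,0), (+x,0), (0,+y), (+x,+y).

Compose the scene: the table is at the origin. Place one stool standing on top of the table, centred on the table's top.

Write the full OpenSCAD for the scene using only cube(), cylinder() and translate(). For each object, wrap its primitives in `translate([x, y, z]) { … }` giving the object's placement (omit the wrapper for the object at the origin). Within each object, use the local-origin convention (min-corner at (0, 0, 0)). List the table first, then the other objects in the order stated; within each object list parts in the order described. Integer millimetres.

translate([0, 0, 676]) cube([603, 909, 31]);
translate([58, 58, 0]) cylinder(h = 676, r = 35);
translate([545, 58, 0]) cylinder(h = 676, r = 35);
translate([58, 851, 0]) cylinder(h = 676, r = 35);
translate([545, 851, 0]) cylinder(h = 676, r = 35);
translate([139, 290, 707]) {
  translate([0, 0, 378]) cube([325, 329, 30]);
  translate([18, 18, 0]) cylinder(h = 378, r = 18);
  translate([307, 18, 0]) cylinder(h = 378, r = 18);
  translate([18, 311, 0]) cylinder(h = 378, r = 18);
  translate([307, 311, 0]) cylinder(h = 378, r = 18);
}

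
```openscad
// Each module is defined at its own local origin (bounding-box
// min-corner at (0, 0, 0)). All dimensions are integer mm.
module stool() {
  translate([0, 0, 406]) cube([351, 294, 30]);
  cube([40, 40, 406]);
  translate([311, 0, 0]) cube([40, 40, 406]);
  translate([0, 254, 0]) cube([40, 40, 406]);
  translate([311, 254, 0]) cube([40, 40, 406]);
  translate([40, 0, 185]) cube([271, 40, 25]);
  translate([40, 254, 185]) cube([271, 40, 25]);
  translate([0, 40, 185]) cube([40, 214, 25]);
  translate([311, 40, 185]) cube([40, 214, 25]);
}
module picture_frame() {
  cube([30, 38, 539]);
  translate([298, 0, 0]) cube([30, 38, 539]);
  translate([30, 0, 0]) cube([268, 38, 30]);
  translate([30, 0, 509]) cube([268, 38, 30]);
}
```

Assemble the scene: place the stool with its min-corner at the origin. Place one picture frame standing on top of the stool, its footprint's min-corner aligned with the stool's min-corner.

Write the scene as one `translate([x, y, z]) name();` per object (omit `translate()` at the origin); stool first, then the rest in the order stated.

stool();
translate([0, 0, 436]) picture_frame();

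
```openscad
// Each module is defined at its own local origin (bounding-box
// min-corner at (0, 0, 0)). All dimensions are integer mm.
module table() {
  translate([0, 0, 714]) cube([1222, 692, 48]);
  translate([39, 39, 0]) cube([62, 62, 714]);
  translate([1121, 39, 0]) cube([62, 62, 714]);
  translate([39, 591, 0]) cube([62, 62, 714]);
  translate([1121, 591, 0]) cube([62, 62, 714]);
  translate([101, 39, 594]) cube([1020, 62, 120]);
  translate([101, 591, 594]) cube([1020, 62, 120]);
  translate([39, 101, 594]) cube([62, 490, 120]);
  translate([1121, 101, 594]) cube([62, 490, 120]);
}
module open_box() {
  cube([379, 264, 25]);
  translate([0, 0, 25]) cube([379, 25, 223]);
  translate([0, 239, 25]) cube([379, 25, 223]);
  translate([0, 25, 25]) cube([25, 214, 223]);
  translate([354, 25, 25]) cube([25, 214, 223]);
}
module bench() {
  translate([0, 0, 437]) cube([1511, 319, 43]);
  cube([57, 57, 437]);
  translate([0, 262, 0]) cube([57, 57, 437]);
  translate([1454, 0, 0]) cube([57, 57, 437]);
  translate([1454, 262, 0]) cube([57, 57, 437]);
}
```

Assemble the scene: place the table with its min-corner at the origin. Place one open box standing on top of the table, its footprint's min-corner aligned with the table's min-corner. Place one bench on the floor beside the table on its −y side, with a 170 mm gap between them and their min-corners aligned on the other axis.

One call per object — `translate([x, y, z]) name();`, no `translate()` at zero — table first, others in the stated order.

table();
translate([0, 0, 762]) open_box();
translate([0, -489, 0]) bench();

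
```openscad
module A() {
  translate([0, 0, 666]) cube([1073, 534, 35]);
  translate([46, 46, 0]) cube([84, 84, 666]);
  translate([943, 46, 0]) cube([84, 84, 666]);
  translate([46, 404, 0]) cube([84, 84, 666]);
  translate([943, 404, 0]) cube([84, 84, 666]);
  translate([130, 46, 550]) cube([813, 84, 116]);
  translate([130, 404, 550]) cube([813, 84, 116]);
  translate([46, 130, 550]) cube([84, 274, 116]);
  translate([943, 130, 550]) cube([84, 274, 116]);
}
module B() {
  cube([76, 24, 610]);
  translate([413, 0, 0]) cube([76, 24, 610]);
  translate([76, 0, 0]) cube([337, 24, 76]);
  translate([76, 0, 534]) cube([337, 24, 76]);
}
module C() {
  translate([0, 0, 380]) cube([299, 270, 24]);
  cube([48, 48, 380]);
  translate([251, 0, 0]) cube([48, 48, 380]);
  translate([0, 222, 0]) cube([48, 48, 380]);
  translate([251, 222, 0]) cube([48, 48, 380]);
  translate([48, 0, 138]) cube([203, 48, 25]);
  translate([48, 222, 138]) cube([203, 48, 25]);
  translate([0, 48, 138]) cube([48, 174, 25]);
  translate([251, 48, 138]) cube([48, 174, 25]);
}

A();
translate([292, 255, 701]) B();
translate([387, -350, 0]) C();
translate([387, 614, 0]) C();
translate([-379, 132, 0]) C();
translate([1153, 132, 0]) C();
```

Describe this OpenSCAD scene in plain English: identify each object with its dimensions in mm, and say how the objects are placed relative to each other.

A is a rectangular dining table. The top is 1073×534×35 mm with its upper surface at z = 701 mm. It stands on four 84×84 mm square legs, each inset 46 mm from the nearest pair of top edges, running from the floor to the underside of the top. Four apron rails, 84 mm thick and 116 mm tall, run between adjacent legs with their top edges flush with the underside of the top and their outer faces flush with the legs' outer faces.

B is a picture frame with a 337×458 mm rectangular opening (x by z) and a uniform 76 mm border on every side. Frame depth is 24 mm along y. It is built from two vertical stiles running the full outside height and two horizontal rails spanning the gap between the stiles.

C is a simple wooden stool: a rectangular seat 299 mm (x) by 270 mm (y), 24 mm thick, top face at z = 404 mm, on four square legs, each 48×48 mm in cross-section. The legs rest on z = 0, each flush with a corner of the seat. Four stretchers, 48 mm wide and 25 mm tall, connect adjacent legs with their undersides at z = 138 mm, each running between the inner faces of the legs it joins and aligned with the legs' outer faces on the other axis.

The picture frame is on top of the table, centred. Four stools sit around the table at the −y, +y, −x, +x sides.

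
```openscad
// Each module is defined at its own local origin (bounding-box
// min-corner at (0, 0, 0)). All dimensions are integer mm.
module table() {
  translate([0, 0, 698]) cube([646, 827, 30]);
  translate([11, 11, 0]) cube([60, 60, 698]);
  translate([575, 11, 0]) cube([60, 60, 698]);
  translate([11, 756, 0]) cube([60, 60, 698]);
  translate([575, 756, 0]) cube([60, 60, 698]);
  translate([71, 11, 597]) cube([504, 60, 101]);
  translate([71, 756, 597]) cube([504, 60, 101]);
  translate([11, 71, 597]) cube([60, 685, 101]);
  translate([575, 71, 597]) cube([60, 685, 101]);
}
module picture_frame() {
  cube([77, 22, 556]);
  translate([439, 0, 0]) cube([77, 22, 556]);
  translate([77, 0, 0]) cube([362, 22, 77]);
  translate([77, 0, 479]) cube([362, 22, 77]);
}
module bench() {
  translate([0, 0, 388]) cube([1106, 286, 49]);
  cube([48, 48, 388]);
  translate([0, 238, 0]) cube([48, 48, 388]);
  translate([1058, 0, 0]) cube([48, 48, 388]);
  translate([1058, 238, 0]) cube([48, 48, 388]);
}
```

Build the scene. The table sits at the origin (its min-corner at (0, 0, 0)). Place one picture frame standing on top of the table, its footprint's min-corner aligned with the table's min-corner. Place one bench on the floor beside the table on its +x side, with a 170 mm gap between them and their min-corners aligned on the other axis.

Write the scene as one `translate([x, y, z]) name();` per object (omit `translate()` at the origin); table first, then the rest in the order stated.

table();
translate([0, 0, 728]) picture_frame();
translate([816, 0, 0]) bench();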